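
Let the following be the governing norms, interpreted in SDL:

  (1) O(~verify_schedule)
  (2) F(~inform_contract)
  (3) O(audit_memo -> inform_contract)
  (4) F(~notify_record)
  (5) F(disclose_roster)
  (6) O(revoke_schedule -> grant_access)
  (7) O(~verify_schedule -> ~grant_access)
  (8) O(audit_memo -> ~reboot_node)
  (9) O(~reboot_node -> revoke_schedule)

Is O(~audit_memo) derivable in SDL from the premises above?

Yes

Premise 1 states O(~verify_schedule) outright.
Premise 7 is O(~verify_schedule -> ~grant_access); since O(~verify_schedule), deontic closure gives O(~grant_access).
Premise 6 is O(revoke_schedule -> grant_access); contrapositively O(~grant_access -> ~revoke_schedule). Since O(~grant_access) holds, K gives O(~revoke_schedule).
Premise 9, O(~reboot_node -> revoke_schedule), contraposes to O(~revoke_schedule -> reboot_node); with O(~revoke_schedule) we get O(reboot_node).
Premise 8, O(audit_memo -> ~reboot_node), contraposes to O(reboot_node -> ~audit_memo); with O(reboot_node) we get O(~audit_memo).
Premises 2, 3, 4, 5 do not contribute to this derivation.
So O(~audit_memo) follows.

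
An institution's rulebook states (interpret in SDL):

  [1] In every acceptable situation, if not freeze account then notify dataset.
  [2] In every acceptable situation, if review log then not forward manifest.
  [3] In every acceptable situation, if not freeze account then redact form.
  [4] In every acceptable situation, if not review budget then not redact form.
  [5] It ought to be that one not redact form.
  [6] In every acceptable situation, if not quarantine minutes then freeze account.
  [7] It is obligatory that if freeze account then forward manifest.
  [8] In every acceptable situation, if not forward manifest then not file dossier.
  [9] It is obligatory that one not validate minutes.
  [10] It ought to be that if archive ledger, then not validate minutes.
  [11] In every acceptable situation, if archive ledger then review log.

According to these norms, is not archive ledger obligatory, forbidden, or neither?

Premise 5 gives O(¬redact_form).
Premise 3 is O(¬freeze_account → redact_form); contrapositively O(¬redact_form → freeze_account). Since O(¬redact_form) holds, K gives O(freeze_account).
Applying K to premise 7 (O(freeze_account → forward_manifest)) and O(freeze_account) yields O(forward_manifest).
The contrapositive of premise 2 (O(review_log → ¬forward_manifest)) is O(forward_manifest → ¬review_log), and O(forward_manifest) is already established, so O(¬review_log).
Premise 11, O(archive_ledger → review_log), contraposes to O(¬review_log → ¬archive_ledger); with O(¬review_log) we get O(¬archive_ledger).
Premises 1, 4, 6, 8, 9, 10 do not contribute to this derivation.
Hence ¬archive_ledger is obligatory.

Obligatory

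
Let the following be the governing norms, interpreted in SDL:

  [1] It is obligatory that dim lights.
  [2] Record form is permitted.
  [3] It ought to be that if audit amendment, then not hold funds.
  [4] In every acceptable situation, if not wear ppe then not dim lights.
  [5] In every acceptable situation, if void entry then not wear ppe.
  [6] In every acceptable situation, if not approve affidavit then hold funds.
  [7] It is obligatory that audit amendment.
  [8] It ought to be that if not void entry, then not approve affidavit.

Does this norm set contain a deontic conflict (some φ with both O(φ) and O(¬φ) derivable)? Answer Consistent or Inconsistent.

Premise 1 states O(dim_lights) outright.
The contrapositive of premise 4 (O(¬wear_ppe → ¬dim_lights)) is O(dim_lights → wear_ppe), and O(dim_lights) is already established, so O(wear_ppe).
Premise 5 is O(void_entry → ¬wear_ppe); contrapositively O(wear_ppe → ¬void_entry). Since O(wear_ppe) holds, K gives O(¬void_entry).
From O(¬void_entry) and premise 8, O(¬void_entry → ¬approve_affidavit), we obtain O(¬approve_affidavit).
From O(¬approve_affidavit) and premise 6, O(¬approve_affidavit → hold_funds), we obtain O(hold_funds).
The contrapositive of premise 3 (O(audit_amendment → ¬hold_funds)) is O(hold_funds → ¬audit_amendment), and O(hold_funds) is already established, so O(¬audit_amendment).
However, premise 7 gives O(audit_amendment).
We now have both O(¬audit_amendment) and O(audit_amendment) — audit_amendment is simultaneously obligatory and forbidden, violating the D-axiom.

Inconsistent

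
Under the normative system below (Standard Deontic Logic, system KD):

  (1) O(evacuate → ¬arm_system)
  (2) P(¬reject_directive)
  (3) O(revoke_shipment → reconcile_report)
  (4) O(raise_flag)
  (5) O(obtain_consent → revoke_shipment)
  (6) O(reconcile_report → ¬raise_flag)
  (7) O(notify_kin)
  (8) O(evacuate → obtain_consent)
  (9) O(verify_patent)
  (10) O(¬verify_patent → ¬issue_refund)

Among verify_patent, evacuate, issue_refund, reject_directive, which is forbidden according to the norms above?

evacuate

Premise 4 states O(raise_flag) outright.
Premise 6 is O(reconcile_report → ¬raise_flag); contrapositively O(raise_flag → ¬reconcile_report). Since O(raise_flag) holds, K gives O(¬reconcile_report).
Premise 3 is O(revoke_shipment → reconcile_report); contrapositively O(¬reconcile_report → ¬revoke_shipment). Since O(¬reconcile_report) holds, K gives O(¬revoke_shipment).
Premise 5 is O(obtain_consent → revoke_shipment); contrapositively O(¬revoke_shipment → ¬obtain_consent). Since O(¬revoke_shipment) holds, K gives O(¬obtain_consent).
The contrapositive of premise 8 (O(evacuate → obtain_consent)) is O(¬obtain_consent → ¬evacuate), and O(¬obtain_consent) is already established, so O(¬evacuate).
So O(¬evacuate) holds, i.e. evacuate is forbidden. None of the other listed options is forbidden under the premises.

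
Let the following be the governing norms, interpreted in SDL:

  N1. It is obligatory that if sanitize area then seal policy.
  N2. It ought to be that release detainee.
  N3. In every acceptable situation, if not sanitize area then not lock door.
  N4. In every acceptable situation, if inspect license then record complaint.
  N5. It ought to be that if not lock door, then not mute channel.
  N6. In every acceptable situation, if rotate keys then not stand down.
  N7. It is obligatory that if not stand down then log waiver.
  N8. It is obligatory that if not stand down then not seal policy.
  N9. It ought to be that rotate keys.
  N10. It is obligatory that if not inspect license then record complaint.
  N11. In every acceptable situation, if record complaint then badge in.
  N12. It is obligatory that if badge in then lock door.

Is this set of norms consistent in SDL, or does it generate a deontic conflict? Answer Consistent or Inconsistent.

Inconsistent

Premises 10 and 4 are O(¬inspect_license → record_complaint) and O(inspect_license → record_complaint); every ideal world satisfies ¬inspect_license or inspect_license, so in either case record_complaint holds — hence O(record_complaint).
Premise 11 is O(record_complaint → badge_in); since O(record_complaint), deontic closure gives O(badge_in).
Applying K to premise 12 (O(badge_in → lock_door)) and O(badge_in) yields O(lock_door).
Premise 3 is O(¬sanitize_area → ¬lock_door); contrapositively O(lock_door → sanitize_area). Since O(lock_door) holds, K gives O(sanitize_area).
Premise 1 is O(sanitize_area → seal_policy); since O(sanitize_area), deontic closure gives O(seal_policy).
Premise 8 is O(¬stand_down → ¬seal_policy); contrapositively O(seal_policy → stand_down). Since O(seal_policy) holds, K gives O(stand_down).
Premise 6 is O(rotate_keys → ¬stand_down); contrapositively O(stand_down → ¬rotate_keys). Since O(stand_down) holds, K gives O(¬rotate_keys).
But premise 9 directly asserts O(rotate_keys).
We now have both O(¬rotate_keys) and O(rotate_keys) — rotate_keys is simultaneously obligatory and forbidden, violating the D-axiom.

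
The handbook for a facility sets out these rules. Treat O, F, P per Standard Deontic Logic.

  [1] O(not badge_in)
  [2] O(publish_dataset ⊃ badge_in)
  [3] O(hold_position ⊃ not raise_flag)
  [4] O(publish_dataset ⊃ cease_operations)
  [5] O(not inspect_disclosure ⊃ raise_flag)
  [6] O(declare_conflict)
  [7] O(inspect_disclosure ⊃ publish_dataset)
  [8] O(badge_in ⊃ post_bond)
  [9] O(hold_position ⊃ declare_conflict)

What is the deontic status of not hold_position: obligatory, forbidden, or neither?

Obligatory

Premise 1 gives O(not badge_in).
Premise 2, O(publish_dataset ⊃ badge_in), contraposes to O(not badge_in ⊃ not publish_dataset); with O(not badge_in) we get O(not publish_dataset).
The contrapositive of premise 7 (O(inspect_disclosure ⊃ publish_dataset)) is O(not publish_dataset ⊃ not inspect_disclosure), and O(not publish_dataset) is already established, so O(not inspect_disclosure).
Premise 5 is O(not inspect_disclosure ⊃ raise_flag); since O(not inspect_disclosure), deontic closure gives O(raise_flag).
Premise 3 is O(hold_position ⊃ not raise_flag); contrapositively O(raise_flag ⊃ not hold_position). Since O(raise_flag) holds, K gives O(not hold_position).
Premises 4, 6, 8, 9 do not contribute to this derivation.
Hence not hold_position is obligatory.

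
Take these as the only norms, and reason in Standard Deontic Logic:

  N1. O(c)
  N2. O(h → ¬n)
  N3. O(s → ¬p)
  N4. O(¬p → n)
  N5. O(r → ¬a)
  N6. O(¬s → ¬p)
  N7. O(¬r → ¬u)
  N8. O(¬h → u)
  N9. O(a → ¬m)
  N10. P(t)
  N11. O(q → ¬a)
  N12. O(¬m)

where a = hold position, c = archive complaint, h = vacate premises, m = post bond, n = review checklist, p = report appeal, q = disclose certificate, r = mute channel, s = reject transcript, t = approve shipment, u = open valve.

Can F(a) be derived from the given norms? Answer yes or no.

Yes

By case analysis on s: premise 3 gives O(s → ¬p) and premise 6 gives O(¬s → ¬p), so O(¬p) either way.
Applying K to premise 4 (O(¬p → n)) and O(¬p) yields O(n).
Premise 2, O(h → ¬n), contraposes to O(n → ¬h); with O(n) we get O(¬h).
From O(¬h) and premise 8, O(¬h → u), we obtain O(u).
Premise 7 is O(¬r → ¬u); contrapositively O(u → r). Since O(u) holds, K gives O(r).
Applying K to premise 5 (O(r → ¬a)) and O(r) yields O(¬a).
Premises 1, 9, 10, 11, 12 do not contribute to this derivation.
So O(¬a) holds, i.e. F(a). The claim follows.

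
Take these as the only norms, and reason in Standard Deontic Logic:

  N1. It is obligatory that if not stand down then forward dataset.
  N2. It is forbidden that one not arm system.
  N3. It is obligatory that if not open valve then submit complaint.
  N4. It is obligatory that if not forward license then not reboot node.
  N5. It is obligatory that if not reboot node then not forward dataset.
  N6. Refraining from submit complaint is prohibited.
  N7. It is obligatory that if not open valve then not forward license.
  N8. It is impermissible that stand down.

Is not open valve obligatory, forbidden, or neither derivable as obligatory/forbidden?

Forbidden

Premise 8, F(stand_down), is equivalent to O(¬stand_down).
From O(¬stand_down) and premise 1, O(¬stand_down → forward_dataset), we obtain O(forward_dataset).
Premise 5, O(¬reboot_node → ¬forward_dataset), contraposes to O(forward_dataset → reboot_node); with O(forward_dataset) we get O(reboot_node).
Premise 4 is O(¬forward_license → ¬reboot_node); contrapositively O(reboot_node → forward_license). Since O(reboot_node) holds, K gives O(forward_license).
The contrapositive of premise 7 (O(¬open_valve → ¬forward_license)) is O(forward_license → open_valve), and O(forward_license) is already established, so O(open_valve).
Premises 2, 3, 6 do not contribute to this derivation.
Thus O(open_valve), which is F(¬open_valve): ¬open_valve is forbidden.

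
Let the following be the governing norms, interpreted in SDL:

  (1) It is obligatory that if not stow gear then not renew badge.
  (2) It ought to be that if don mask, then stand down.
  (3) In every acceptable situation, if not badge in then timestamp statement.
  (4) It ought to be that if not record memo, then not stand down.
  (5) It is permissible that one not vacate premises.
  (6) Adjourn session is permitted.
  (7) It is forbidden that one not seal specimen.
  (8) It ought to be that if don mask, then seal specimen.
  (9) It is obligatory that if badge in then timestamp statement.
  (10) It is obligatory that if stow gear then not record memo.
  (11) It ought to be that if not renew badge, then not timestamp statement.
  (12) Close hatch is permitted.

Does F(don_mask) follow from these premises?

Premises 9 and 3 are O(badge_in → timestamp_statement) and O(¬badge_in → timestamp_statement); every ideal world satisfies badge_in or ¬badge_in, so in either case timestamp_statement holds — hence O(timestamp_statement).
Premise 11, O(¬renew_badge → ¬timestamp_statement), contraposes to O(timestamp_statement → renew_badge); with O(timestamp_statement) we get O(renew_badge).
The contrapositive of premise 1 (O(¬stow_gear → ¬renew_badge)) is O(renew_badge → stow_gear), and O(renew_badge) is already established, so O(stow_gear).
Premise 10 is O(stow_gear → ¬record_memo); since O(stow_gear), deontic closure gives O(¬record_memo).
Premise 4 is O(¬record_memo → ¬stand_down); since O(¬record_memo), deontic closure gives O(¬stand_down).
Premise 2, O(don_mask → stand_down), contraposes to O(¬stand_down → ¬don_mask); with O(¬stand_down) we get O(¬don_mask).
Premises 5, 6, 7, 8, 12 do not contribute to this derivation.
So O(¬don_mask) holds, i.e. F(don_mask). The claim follows.

Yes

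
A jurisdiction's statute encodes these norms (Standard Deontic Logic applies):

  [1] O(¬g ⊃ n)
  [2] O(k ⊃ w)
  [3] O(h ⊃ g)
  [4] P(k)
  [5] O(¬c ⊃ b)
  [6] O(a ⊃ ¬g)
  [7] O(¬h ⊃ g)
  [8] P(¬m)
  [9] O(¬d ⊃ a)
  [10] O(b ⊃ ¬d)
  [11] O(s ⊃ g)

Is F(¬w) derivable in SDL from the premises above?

Premise 2 is O(k ⊃ w), but O(k) is not derivable from the premises (the permission P(k) asserts only ¬O(¬k), not O(k)), so it does not yield O(w).
No other premise forces O(w). An ideal world satisfying every premise can still have ¬w true, so F(¬w) is not derivable.

No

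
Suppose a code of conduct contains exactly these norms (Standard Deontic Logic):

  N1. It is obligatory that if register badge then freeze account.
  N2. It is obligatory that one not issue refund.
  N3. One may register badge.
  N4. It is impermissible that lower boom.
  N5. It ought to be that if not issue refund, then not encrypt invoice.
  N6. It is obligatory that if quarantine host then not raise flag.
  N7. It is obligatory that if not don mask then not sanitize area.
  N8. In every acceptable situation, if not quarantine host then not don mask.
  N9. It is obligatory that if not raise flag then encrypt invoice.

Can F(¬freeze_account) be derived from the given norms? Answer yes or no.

Premise 1 is O(register_badge → freeze_account), but O(register_badge) is not derivable from the premises (the permission P(register_badge) asserts only ¬O(¬register_badge), not O(register_badge)), so it does not yield O(freeze_account).
No other premise forces O(freeze_account). An ideal world satisfying every premise can still have ¬freeze_account true, so F(¬freeze_account) is not derivable.

No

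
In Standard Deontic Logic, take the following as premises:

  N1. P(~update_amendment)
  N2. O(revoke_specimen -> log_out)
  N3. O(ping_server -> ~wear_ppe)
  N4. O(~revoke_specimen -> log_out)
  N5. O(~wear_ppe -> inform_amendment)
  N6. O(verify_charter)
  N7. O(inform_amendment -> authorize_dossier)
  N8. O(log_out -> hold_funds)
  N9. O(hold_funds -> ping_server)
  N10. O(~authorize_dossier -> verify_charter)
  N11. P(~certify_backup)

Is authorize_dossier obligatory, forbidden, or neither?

Premises 2 and 4 are O(revoke_specimen -> log_out) and O(~revoke_specimen -> log_out); every ideal world satisfies revoke_specimen or ~revoke_specimen, so in either case log_out holds — hence O(log_out).
With premise 8, O(log_out -> hold_funds), the K-axiom yields O(hold_funds).
Premise 9 is O(hold_funds -> ping_server); since O(hold_funds), deontic closure gives O(ping_server).
Applying K to premise 3 (O(ping_server -> ~wear_ppe)) and O(ping_server) yields O(~wear_ppe).
Premise 5 is O(~wear_ppe -> inform_amendment); since O(~wear_ppe), deontic closure gives O(inform_amendment).
With premise 7, O(inform_amendment -> authorize_dossier), the K-axiom yields O(authorize_dossier).
Premises 1, 6, 10, 11 do not contribute to this derivation.
Hence authorize_dossier is obligatory.

Obligatory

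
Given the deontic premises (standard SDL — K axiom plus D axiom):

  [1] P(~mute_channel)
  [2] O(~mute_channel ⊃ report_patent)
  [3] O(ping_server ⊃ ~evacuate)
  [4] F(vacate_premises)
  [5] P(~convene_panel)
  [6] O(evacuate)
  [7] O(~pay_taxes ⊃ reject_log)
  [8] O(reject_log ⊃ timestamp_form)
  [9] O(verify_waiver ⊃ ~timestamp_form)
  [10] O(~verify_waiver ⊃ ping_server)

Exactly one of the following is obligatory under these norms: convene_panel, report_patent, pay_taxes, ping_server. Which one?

From premise 6 we have O(evacuate).
Premise 3, O(ping_server ⊃ ~evacuate), contraposes to O(evacuate ⊃ ~ping_server); with O(evacuate) we get O(~ping_server).
The contrapositive of premise 10 (O(~verify_waiver ⊃ ping_server)) is O(~ping_server ⊃ verify_waiver), and O(~ping_server) is already established, so O(verify_waiver).
With premise 9, O(verify_waiver ⊃ ~timestamp_form), the K-axiom yields O(~timestamp_form).
Premise 8, O(reject_log ⊃ timestamp_form), contraposes to O(~timestamp_form ⊃ ~reject_log); with O(~timestamp_form) we get O(~reject_log).
Premise 7, O(~pay_taxes ⊃ reject_log), contraposes to O(~reject_log ⊃ pay_taxes); with O(~reject_log) we get O(pay_taxes).
So O(pay_taxes) holds — pay_taxes is obligatory. None of the other listed options is made obligatory by any chain of premises.

pay_taxes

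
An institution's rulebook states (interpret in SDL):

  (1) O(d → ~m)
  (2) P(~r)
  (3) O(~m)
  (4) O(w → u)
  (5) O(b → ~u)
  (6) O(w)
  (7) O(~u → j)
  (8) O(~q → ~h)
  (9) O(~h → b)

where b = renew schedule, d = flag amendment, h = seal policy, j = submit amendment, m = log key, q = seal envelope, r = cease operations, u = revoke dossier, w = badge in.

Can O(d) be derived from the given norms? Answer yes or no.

No

Premise 1 is O(d → ~m); even if O(~m) held, inferring O(d) would be affirming the consequent — invalid.
No other premise forces O(d). An ideal world satisfying every premise can still have d false, so O(d) is not derivable.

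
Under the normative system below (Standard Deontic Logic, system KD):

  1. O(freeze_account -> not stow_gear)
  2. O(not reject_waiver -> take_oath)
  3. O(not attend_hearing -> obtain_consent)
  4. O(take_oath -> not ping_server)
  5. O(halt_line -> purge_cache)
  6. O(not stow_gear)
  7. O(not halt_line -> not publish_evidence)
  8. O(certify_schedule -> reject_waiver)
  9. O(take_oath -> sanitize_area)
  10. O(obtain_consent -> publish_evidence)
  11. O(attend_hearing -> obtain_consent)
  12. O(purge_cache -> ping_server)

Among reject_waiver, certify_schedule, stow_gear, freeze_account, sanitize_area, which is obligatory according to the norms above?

Premises 11 and 3 cover both cases: O(attend_hearing -> obtain_consent) and O(not attend_hearing -> obtain_consent). Since attend_hearing ∨ not attend_hearing is a tautology, O(obtain_consent) follows.
From O(obtain_consent) and premise 10, O(obtain_consent -> publish_evidence), we obtain O(publish_evidence).
Premise 7 is O(not halt_line -> not publish_evidence); contrapositively O(publish_evidence -> halt_line). Since O(publish_evidence) holds, K gives O(halt_line).
With premise 5, O(halt_line -> purge_cache), the K-axiom yields O(purge_cache).
Premise 12 is O(purge_cache -> ping_server); since O(purge_cache), deontic closure gives O(ping_server).
The contrapositive of premise 4 (O(take_oath -> not ping_server)) is O(ping_server -> not take_oath), and O(ping_server) is already established, so O(not take_oath).
Premise 2 is O(not reject_waiver -> take_oath); contrapositively O(not take_oath -> reject_waiver). Since O(not take_oath) holds, K gives O(reject_waiver).
So O(reject_waiver) holds — reject_waiver is obligatory. None of the other listed options is made obligatory by any chain of premises.

reject_waiver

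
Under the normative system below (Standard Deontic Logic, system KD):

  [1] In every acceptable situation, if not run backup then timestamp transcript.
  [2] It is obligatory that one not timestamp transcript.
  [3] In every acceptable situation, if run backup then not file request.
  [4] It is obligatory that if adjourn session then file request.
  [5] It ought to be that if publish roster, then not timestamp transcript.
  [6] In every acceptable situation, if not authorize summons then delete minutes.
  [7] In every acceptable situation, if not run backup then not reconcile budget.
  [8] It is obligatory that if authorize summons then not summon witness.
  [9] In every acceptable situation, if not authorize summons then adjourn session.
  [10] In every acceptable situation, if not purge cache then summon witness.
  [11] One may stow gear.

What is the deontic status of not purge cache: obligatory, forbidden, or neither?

Forbidden

Premise 2 gives O(¬timestamp_transcript).
The contrapositive of premise 1 (O(¬run_backup → timestamp_transcript)) is O(¬timestamp_transcript → run_backup), and O(¬timestamp_transcript) is already established, so O(run_backup).
From O(run_backup) and premise 3, O(run_backup → ¬file_request), we obtain O(¬file_request).
Premise 4, O(adjourn_session → file_request), contraposes to O(¬file_request → ¬adjourn_session); with O(¬file_request) we get O(¬adjourn_session).
The contrapositive of premise 9 (O(¬authorize_summons → adjourn_session)) is O(¬adjourn_session → authorize_summons), and O(¬adjourn_session) is already established, so O(authorize_summons).
From O(authorize_summons) and premise 8, O(authorize_summons → ¬summon_witness), we obtain O(¬summon_witness).
The contrapositive of premise 10 (O(¬purge_cache → summon_witness)) is O(¬summon_witness → purge_cache), and O(¬summon_witness) is already established, so O(purge_cache).
Premises 5, 6, 7, 11 do not contribute to this derivation.
Thus O(purge_cache), which is F(¬purge_cache): ¬purge_cache is forbidden.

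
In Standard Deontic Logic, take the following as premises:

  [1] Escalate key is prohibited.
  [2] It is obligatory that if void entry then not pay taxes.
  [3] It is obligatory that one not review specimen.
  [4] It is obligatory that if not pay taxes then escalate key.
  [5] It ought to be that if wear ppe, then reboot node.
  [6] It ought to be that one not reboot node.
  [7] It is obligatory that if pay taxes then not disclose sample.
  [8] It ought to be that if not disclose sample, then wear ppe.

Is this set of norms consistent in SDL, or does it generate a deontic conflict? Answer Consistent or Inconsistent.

Inconsistent

Premise 6 states O(¬reboot_node) outright.
Premise 5, O(wear_ppe → reboot_node), contraposes to O(¬reboot_node → ¬wear_ppe); with O(¬reboot_node) we get O(¬wear_ppe).
The contrapositive of premise 8 (O(¬disclose_sample → wear_ppe)) is O(¬wear_ppe → disclose_sample), and O(¬wear_ppe) is already established, so O(disclose_sample).
Premise 7 is O(pay_taxes → ¬disclose_sample); contrapositively O(disclose_sample → ¬pay_taxes). Since O(disclose_sample) holds, K gives O(¬pay_taxes).
From O(¬pay_taxes) and premise 4, O(¬pay_taxes → escalate_key), we obtain O(escalate_key).
However, F(escalate_key) at premise 1 amounts to O(¬escalate_key).
We now have both O(escalate_key) and O(¬escalate_key) — escalate_key is simultaneously obligatory and forbidden, violating the D-axiom.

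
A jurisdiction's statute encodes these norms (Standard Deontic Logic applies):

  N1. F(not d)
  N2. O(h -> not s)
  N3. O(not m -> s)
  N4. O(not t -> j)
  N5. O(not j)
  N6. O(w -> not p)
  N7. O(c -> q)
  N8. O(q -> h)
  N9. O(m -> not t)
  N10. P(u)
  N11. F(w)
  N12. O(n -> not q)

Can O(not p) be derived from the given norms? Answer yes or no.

Premise 6 is O(w -> not p), but O(w) is not derivable from the premises, so it does not yield O(not p).
No other premise forces O(not p). An ideal world satisfying every premise can still have not p false, so O(not p) is not derivable.

No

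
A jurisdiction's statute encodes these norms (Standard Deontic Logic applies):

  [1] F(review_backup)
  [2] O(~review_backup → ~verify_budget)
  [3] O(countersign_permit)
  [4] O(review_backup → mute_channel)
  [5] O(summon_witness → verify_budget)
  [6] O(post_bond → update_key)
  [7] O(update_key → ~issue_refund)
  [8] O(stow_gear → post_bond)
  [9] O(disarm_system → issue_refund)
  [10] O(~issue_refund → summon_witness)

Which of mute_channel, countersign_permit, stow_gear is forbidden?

Premise 1 is F(review_backup), i.e. O(~review_backup).
From O(~review_backup) and premise 2, O(~review_backup → ~verify_budget), we obtain O(~verify_budget).
Premise 5 is O(summon_witness → verify_budget); contrapositively O(~verify_budget → ~summon_witness). Since O(~verify_budget) holds, K gives O(~summon_witness).
Premise 10, O(~issue_refund → summon_witness), contraposes to O(~summon_witness → issue_refund); with O(~summon_witness) we get O(issue_refund).
Premise 7 is O(update_key → ~issue_refund); contrapositively O(issue_refund → ~update_key). Since O(issue_refund) holds, K gives O(~update_key).
Premise 6 is O(post_bond → update_key); contrapositively O(~update_key → ~post_bond). Since O(~update_key) holds, K gives O(~post_bond).
The contrapositive of premise 8 (O(stow_gear → post_bond)) is O(~post_bond → ~stow_gear), and O(~post_bond) is already established, so O(~stow_gear).
So O(~stow_gear) holds, i.e. stow_gear is forbidden. None of the other listed options is forbidden under the premises.

stow_gear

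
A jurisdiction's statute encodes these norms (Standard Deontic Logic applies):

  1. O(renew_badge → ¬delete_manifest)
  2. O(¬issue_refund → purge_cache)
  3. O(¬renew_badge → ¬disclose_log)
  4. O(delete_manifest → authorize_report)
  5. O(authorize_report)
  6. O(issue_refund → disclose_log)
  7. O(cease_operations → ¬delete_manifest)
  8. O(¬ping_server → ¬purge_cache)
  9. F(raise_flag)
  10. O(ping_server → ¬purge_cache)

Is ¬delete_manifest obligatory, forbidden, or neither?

Obligatory

Premises 10 and 8 cover both cases: O(ping_server → ¬purge_cache) and O(¬ping_server → ¬purge_cache). Since ping_server ∨ ¬ping_server is a tautology, O(¬purge_cache) follows.
Premise 2 is O(¬issue_refund → purge_cache); contrapositively O(¬purge_cache → issue_refund). Since O(¬purge_cache) holds, K gives O(issue_refund).
From O(issue_refund) and premise 6, O(issue_refund → disclose_log), we obtain O(disclose_log).
The contrapositive of premise 3 (O(¬renew_badge → ¬disclose_log)) is O(disclose_log → renew_badge), and O(disclose_log) is already established, so O(renew_badge).
Premise 1 is O(renew_badge → ¬delete_manifest); since O(renew_badge), deontic closure gives O(¬delete_manifest).
Premises 4, 5, 7, 9 do not contribute to this derivation.
Hence ¬delete_manifest is obligatory.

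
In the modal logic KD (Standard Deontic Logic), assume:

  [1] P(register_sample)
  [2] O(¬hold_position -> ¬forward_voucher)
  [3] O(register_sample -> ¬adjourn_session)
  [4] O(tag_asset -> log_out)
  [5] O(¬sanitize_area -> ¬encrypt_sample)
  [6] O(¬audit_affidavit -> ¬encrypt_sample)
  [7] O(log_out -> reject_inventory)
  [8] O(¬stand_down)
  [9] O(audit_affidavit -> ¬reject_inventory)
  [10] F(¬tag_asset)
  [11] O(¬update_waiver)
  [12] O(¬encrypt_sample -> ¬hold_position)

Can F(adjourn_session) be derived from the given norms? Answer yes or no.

Premise 3 is O(register_sample -> ¬adjourn_session), but O(register_sample) is not derivable from the premises (the permission P(register_sample) asserts only ¬O(¬register_sample), not O(register_sample)), so it does not yield O(¬adjourn_session).
No other premise forces O(¬adjourn_session). An ideal world satisfying every premise can still have adjourn_session true, so F(adjourn_session) is not derivable.

No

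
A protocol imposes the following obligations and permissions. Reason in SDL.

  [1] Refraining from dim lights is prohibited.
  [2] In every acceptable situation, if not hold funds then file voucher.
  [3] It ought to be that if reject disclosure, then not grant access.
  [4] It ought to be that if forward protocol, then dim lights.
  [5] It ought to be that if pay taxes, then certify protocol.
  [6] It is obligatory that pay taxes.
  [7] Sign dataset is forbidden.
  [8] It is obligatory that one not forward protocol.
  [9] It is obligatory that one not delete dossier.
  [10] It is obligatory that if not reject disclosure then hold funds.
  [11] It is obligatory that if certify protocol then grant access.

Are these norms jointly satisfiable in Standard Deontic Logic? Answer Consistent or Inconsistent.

Premise 4 is O(forward_protocol → dim_lights); even if O(dim_lights) held, inferring O(forward_protocol) would be affirming the consequent — invalid.
So O(forward_protocol) is not derivable, and the apparent clash with O(¬forward_protocol) does not arise.
A world satisfying every obligation exists (e.g. certify_protocol=true, delete_dossier=false, dim_lights=true, file_voucher=false, forward_protocol=false, grant_access=true, hold_funds=true, pay_taxes=true, reject_disclosure=false, sign_dataset=false); no atom is both obligatory and forbidden, so the set is consistent.

Consistent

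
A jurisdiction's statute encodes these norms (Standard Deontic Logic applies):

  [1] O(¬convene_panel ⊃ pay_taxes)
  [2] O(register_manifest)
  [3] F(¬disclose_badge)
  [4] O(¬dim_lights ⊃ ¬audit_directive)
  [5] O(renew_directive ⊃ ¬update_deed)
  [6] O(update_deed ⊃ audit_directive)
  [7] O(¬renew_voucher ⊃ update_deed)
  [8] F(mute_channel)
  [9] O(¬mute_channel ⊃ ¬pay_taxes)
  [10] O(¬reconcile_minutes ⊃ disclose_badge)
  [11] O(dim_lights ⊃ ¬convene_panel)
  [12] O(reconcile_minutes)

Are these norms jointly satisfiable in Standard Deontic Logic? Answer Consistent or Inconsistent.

Premise 10 is O(¬reconcile_minutes ⊃ disclose_badge); even if O(disclose_badge) held, inferring O(¬reconcile_minutes) would be affirming the consequent — invalid.
So O(¬reconcile_minutes) is not derivable, and the apparent clash with O(reconcile_minutes) does not arise.
A world satisfying every obligation exists (e.g. audit_directive=false, convene_panel=true, dim_lights=false, disclose_badge=true, mute_channel=false, pay_taxes=false, reconcile_minutes=true, register_manifest=true, renew_directive=false, renew_voucher=true, update_deed=false); no atom is both obligatory and forbidden, so the set is consistent.

Consistent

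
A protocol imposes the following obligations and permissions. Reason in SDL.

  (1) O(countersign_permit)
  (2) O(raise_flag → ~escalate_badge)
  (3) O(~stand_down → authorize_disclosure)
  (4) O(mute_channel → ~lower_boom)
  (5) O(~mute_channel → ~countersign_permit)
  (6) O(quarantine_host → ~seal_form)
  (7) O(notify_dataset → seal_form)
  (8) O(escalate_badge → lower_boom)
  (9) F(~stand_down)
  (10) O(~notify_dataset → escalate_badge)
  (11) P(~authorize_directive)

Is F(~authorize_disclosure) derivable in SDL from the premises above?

No

Premise 3 is O(~stand_down → authorize_disclosure), but O(~stand_down) is not derivable from the premises, so it does not yield O(authorize_disclosure).
No other premise forces O(authorize_disclosure). An ideal world satisfying every premise can still have ~authorize_disclosure true, so F(~authorize_disclosure) is not derivable.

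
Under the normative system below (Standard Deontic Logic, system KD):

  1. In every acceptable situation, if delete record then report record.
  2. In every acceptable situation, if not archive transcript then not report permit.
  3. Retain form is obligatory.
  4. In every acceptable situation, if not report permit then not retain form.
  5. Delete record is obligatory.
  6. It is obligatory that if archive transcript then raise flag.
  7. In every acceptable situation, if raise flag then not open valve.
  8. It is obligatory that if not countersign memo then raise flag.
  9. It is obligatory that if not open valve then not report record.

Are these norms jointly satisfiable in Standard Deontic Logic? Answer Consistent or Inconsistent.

From premise 3 we have O(retain_form).
The contrapositive of premise 4 (O(¬report_permit → ¬retain_form)) is O(retain_form → report_permit), and O(retain_form) is already established, so O(report_permit).
The contrapositive of premise 2 (O(¬archive_transcript → ¬report_permit)) is O(report_permit → archive_transcript), and O(report_permit) is already established, so O(archive_transcript).
Premise 6 is O(archive_transcript → raise_flag); since O(archive_transcript), deontic closure gives O(raise_flag).
Applying K to premise 7 (O(raise_flag → ¬open_valve)) and O(raise_flag) yields O(¬open_valve).
From O(¬open_valve) and premise 9, O(¬open_valve → ¬report_record), we obtain O(¬report_record).
Premise 1 is O(delete_record → report_record); contrapositively O(¬report_record → ¬delete_record). Since O(¬report_record) holds, K gives O(¬delete_record).
However, premise 5 gives O(delete_record).
We now have both O(¬delete_record) and O(delete_record) — delete_record is simultaneously obligatory and forbidden, violating the D-axiom.

Inconsistent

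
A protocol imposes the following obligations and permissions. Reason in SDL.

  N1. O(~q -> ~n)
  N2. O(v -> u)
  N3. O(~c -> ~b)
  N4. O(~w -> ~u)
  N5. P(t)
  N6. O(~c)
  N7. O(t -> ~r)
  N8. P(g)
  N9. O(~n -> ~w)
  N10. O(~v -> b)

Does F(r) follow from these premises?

Premise 7 is O(t -> ~r), but O(t) is not derivable from the premises (the permission P(t) asserts only ~O(~t), not O(t)), so it does not yield O(~r).
No other premise forces O(~r). An ideal world satisfying every premise can still have r true, so F(r) is not derivable.

No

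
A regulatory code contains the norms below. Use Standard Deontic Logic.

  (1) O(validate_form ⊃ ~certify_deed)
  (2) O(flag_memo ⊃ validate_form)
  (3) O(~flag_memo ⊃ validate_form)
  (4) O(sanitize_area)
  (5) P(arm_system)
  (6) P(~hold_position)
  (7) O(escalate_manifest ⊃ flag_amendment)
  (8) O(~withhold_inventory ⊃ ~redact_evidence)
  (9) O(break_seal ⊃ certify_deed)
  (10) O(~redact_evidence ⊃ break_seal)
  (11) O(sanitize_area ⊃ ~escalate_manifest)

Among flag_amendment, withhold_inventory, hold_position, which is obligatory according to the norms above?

withhold_inventory

Premises 3 and 2 are O(~flag_memo ⊃ validate_form) and O(flag_memo ⊃ validate_form); every ideal world satisfies ~flag_memo or flag_memo, so in either case validate_form holds — hence O(validate_form).
Applying K to premise 1 (O(validate_form ⊃ ~certify_deed)) and O(validate_form) yields O(~certify_deed).
The contrapositive of premise 9 (O(break_seal ⊃ certify_deed)) is O(~certify_deed ⊃ ~break_seal), and O(~certify_deed) is already established, so O(~break_seal).
Premise 10, O(~redact_evidence ⊃ break_seal), contraposes to O(~break_seal ⊃ redact_evidence); with O(~break_seal) we get O(redact_evidence).
Premise 8 is O(~withhold_inventory ⊃ ~redact_evidence); contrapositively O(redact_evidence ⊃ withhold_inventory). Since O(redact_evidence) holds, K gives O(withhold_inventory).
So O(withhold_inventory) holds — withhold_inventory is obligatory. None of the other listed options is made obligatory by any chain of premises.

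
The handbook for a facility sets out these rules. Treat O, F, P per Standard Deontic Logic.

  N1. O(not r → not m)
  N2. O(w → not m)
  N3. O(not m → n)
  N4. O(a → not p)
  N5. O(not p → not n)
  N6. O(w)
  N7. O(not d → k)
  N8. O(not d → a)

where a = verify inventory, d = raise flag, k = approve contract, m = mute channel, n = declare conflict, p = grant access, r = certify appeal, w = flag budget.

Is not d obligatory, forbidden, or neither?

Forbidden

From premise 6 we have O(w).
With premise 2, O(w → not m), the K-axiom yields O(not m).
With premise 3, O(not m → n), the K-axiom yields O(n).
The contrapositive of premise 5 (O(not p → not n)) is O(n → p), and O(n) is already established, so O(p).
The contrapositive of premise 4 (O(a → not p)) is O(p → not a), and O(p) is already established, so O(not a).
Premise 8, O(not d → a), contraposes to O(not a → d); with O(not a) we get O(d).
Premises 1, 7 do not contribute to this derivation.
Thus O(d), which is F(not d): not d is forbidden.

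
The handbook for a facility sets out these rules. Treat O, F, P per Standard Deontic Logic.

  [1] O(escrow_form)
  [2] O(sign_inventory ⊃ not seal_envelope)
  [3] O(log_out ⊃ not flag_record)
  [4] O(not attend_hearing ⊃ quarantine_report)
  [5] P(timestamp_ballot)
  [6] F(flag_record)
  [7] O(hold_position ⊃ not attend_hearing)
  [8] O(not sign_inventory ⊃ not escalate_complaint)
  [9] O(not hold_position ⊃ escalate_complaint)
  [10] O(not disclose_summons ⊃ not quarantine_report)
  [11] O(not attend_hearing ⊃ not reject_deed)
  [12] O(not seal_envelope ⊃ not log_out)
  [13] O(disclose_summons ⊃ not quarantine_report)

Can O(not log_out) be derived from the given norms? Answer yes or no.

Yes

Premises 10 and 13 are O(not disclose_summons ⊃ not quarantine_report) and O(disclose_summons ⊃ not quarantine_report); every ideal world satisfies not disclose_summons or disclose_summons, so in either case not quarantine_report holds — hence O(not quarantine_report).
The contrapositive of premise 4 (O(not attend_hearing ⊃ quarantine_report)) is O(not quarantine_report ⊃ attend_hearing), and O(not quarantine_report) is already established, so O(attend_hearing).
Premise 7, O(hold_position ⊃ not attend_hearing), contraposes to O(attend_hearing ⊃ not hold_position); with O(attend_hearing) we get O(not hold_position).
Premise 9 is O(not hold_position ⊃ escalate_complaint); since O(not hold_position), deontic closure gives O(escalate_complaint).
Premise 8, O(not sign_inventory ⊃ not escalate_complaint), contraposes to O(escalate_complaint ⊃ sign_inventory); with O(escalate_complaint) we get O(sign_inventory).
With premise 2, O(sign_inventory ⊃ not seal_envelope), the K-axiom yields O(not seal_envelope).
Premise 12 is O(not seal_envelope ⊃ not log_out); since O(not seal_envelope), deontic closure gives O(not log_out).
Premises 1, 3, 5, 6, 11 do not contribute to this derivation.
So O(not log_out) follows.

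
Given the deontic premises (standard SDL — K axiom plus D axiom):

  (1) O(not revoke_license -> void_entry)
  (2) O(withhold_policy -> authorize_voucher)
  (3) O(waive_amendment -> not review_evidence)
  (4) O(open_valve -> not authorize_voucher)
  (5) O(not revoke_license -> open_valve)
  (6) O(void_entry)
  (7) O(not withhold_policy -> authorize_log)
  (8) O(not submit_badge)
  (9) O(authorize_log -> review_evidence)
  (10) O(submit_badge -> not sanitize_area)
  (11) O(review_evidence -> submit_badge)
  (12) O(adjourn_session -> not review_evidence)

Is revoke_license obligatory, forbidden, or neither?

Obligatory

From premise 8 we have O(not submit_badge).
Premise 11, O(review_evidence -> submit_badge), contraposes to O(not submit_badge -> not review_evidence); with O(not submit_badge) we get O(not review_evidence).
Premise 9 is O(authorize_log -> review_evidence); contrapositively O(not review_evidence -> not authorize_log). Since O(not review_evidence) holds, K gives O(not authorize_log).
The contrapositive of premise 7 (O(not withhold_policy -> authorize_log)) is O(not authorize_log -> withhold_policy), and O(not authorize_log) is already established, so O(withhold_policy).
With premise 2, O(withhold_policy -> authorize_voucher), the K-axiom yields O(authorize_voucher).
Premise 4 is O(open_valve -> not authorize_voucher); contrapositively O(authorize_voucher -> not open_valve). Since O(authorize_voucher) holds, K gives O(not open_valve).
Premise 5 is O(not revoke_license -> open_valve); contrapositively O(not open_valve -> revoke_license). Since O(not open_valve) holds, K gives O(revoke_license).
Premises 1, 3, 6, 10, 12 do not contribute to this derivation.
Hence revoke_license is obligatory.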